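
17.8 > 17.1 True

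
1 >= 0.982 True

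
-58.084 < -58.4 False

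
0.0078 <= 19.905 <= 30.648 True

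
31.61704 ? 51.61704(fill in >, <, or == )<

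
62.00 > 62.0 False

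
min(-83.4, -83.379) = -83.4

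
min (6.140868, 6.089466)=6.089466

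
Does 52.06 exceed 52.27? No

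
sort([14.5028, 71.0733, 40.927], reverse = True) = [71.0733, 40.927, 14.5028]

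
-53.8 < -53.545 True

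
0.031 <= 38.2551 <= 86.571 True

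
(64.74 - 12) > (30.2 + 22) True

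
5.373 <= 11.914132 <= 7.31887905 False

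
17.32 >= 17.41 False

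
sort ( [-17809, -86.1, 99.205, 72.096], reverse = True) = [99.205, 72.096, -86.1, -17809]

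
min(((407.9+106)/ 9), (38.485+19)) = 57.1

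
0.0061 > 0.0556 False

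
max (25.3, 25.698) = 25.698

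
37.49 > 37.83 False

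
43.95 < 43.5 False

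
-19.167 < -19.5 False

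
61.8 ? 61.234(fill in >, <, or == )>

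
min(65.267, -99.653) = -99.653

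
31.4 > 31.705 False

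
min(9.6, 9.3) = 9.3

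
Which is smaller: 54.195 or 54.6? 54.195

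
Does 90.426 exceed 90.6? No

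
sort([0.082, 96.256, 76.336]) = [0.082, 76.336, 96.256]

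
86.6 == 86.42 False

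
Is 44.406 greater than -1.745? Yes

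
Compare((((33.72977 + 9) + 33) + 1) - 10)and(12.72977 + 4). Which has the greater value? ((((33.72977 + 9) + 33) + 1) - 10)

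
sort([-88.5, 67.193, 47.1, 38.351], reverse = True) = [67.193, 47.1, 38.351, -88.5]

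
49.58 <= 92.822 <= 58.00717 False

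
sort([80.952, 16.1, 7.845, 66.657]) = [7.845, 16.1, 66.657, 80.952]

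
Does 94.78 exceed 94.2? Yes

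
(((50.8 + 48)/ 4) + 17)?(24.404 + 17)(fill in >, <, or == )>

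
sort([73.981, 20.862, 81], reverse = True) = [81, 73.981, 20.862]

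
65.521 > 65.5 True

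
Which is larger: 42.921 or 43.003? 43.003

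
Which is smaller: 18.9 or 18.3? 18.3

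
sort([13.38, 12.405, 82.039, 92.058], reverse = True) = [92.058, 82.039, 13.38, 12.405]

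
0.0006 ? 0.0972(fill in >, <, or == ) <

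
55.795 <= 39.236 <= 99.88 False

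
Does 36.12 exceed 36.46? No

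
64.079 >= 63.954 True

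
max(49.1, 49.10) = 49.10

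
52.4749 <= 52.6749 True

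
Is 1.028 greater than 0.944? Yes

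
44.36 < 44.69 True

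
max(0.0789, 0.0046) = 0.0789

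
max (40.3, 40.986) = 40.986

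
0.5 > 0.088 True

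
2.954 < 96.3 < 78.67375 False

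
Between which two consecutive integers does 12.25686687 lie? 12 and 13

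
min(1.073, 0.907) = 0.907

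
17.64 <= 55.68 True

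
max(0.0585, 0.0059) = 0.0585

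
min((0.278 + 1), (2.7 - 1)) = 1.278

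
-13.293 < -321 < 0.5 False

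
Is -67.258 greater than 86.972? No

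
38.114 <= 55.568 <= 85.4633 True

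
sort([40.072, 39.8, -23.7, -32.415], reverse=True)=[40.072, 39.8, -23.7, -32.415]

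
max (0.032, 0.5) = 0.5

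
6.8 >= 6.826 False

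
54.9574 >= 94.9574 False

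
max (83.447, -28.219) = 83.447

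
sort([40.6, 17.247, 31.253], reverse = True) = [40.6, 31.253, 17.247]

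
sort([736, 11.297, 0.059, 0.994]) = [0.059, 0.994, 11.297, 736]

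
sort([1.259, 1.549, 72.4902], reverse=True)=[72.4902, 1.549, 1.259]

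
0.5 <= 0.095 False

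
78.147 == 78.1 False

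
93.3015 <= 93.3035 True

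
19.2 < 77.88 True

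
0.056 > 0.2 False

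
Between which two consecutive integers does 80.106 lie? 80 and 81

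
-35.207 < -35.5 False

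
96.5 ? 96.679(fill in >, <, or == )<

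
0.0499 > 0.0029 True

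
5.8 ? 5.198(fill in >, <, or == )>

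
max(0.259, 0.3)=0.3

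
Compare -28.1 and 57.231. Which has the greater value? 57.231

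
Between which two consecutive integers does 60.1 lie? 60 and 61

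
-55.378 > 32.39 False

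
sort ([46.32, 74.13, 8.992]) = [8.992, 46.32, 74.13]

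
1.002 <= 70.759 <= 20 False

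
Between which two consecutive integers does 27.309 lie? 27 and 28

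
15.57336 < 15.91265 True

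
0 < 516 True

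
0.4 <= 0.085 False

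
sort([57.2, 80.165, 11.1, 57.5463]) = [11.1, 57.2, 57.5463, 80.165]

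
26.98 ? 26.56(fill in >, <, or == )>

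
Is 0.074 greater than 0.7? No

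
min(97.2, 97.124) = 97.124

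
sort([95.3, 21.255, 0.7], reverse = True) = [95.3, 21.255, 0.7]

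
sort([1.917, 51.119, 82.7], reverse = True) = [82.7, 51.119, 1.917]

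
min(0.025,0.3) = 0.025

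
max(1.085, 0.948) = 1.085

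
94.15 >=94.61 False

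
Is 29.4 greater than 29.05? Yes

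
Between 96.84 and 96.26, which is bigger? 96.84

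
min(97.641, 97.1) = 97.1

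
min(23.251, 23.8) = 23.251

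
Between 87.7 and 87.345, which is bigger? 87.7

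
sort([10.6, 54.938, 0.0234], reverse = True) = [54.938, 10.6, 0.0234]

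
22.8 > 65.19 False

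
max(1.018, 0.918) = 1.018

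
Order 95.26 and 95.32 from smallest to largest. 95.26, 95.32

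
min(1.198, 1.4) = 1.198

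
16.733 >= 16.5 True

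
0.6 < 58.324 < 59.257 True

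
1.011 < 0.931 False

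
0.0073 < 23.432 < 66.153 True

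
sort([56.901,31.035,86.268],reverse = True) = [86.268,56.901,31.035]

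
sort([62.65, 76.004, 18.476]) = [18.476, 62.65, 76.004]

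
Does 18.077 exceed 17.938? Yes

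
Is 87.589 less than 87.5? No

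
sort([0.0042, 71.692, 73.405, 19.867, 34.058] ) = [0.0042, 19.867, 34.058, 71.692, 73.405]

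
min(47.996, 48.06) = 47.996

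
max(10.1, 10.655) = 10.655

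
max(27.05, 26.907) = 27.05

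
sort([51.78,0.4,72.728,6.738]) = [0.4,6.738,51.78,72.728]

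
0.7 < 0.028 False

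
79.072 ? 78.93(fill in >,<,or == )>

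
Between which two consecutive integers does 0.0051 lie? 0 and 1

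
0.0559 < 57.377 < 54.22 False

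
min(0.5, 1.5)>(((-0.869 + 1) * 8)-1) True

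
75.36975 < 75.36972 False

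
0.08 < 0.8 True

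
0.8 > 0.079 True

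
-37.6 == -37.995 False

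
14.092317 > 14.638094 False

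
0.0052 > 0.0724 False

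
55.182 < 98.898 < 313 True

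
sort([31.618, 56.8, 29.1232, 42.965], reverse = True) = [56.8, 42.965, 31.618, 29.1232]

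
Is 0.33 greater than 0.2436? Yes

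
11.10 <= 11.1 True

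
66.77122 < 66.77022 False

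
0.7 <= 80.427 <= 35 False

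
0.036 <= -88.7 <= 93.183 False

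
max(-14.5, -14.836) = -14.5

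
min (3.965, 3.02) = 3.02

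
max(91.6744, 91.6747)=91.6747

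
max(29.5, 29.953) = 29.953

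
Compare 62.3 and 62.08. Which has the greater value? 62.3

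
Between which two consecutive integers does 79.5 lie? 79 and 80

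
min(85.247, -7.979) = -7.979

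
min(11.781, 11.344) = 11.344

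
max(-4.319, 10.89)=10.89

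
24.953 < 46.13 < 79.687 True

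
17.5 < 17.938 True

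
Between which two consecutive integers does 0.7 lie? 0 and 1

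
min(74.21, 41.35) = 41.35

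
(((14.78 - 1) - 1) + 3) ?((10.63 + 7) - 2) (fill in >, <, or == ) >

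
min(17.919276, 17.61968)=17.61968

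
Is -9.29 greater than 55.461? No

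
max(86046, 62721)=86046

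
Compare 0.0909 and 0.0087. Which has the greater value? 0.0909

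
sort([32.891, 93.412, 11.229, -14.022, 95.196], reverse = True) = [95.196, 93.412, 32.891, 11.229, -14.022]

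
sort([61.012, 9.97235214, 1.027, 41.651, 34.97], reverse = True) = [61.012, 41.651, 34.97, 9.97235214, 1.027]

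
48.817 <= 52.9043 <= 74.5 True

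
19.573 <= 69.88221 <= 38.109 False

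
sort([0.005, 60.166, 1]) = [0.005, 1, 60.166]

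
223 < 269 True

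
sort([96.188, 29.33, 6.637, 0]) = [0, 6.637, 29.33, 96.188]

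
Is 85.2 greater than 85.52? No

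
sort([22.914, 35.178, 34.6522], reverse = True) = [35.178, 34.6522, 22.914]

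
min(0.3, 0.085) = 0.085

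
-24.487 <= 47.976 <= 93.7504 True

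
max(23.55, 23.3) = 23.55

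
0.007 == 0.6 False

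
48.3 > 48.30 False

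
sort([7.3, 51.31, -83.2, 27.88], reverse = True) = [51.31, 27.88, 7.3, -83.2]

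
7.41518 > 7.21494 True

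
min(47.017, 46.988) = 46.988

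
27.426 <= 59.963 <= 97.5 True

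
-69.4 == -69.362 False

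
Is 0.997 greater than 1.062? No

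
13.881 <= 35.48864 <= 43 True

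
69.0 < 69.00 False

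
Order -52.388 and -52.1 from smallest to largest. -52.388, -52.1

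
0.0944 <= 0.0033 False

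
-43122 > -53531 True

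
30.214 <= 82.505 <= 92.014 True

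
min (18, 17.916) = 17.916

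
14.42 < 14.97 True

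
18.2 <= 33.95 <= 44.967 True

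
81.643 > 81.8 False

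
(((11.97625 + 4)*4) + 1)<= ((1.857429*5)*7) True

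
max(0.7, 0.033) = 0.7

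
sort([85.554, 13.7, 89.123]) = [13.7, 85.554, 89.123]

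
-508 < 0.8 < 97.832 True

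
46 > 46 False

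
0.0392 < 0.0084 False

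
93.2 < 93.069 False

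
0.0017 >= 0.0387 False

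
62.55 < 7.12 False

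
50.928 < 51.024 True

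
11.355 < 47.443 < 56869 True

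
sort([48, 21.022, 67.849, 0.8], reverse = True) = [67.849, 48, 21.022, 0.8]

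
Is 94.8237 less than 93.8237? No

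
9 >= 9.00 True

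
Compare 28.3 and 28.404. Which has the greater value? 28.404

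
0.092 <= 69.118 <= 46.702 False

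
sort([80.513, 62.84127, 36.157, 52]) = [36.157, 52, 62.84127, 80.513]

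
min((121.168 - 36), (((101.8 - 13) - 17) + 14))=85.168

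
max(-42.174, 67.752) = 67.752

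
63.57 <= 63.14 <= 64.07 False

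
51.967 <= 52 True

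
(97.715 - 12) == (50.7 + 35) False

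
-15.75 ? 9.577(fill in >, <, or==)<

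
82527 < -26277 False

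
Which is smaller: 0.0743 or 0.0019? 0.0019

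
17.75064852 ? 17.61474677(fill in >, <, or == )>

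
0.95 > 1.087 False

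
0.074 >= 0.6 False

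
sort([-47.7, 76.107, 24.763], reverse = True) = [76.107, 24.763, -47.7]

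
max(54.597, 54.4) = 54.597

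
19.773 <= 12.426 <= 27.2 False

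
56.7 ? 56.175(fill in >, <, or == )>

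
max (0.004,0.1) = 0.1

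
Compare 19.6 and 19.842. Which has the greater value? 19.842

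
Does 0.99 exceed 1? No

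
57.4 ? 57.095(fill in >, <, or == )>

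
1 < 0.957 False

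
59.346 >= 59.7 False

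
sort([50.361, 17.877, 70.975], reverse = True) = [70.975, 50.361, 17.877]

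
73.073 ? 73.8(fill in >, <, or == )<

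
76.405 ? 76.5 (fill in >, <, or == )<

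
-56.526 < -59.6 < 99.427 False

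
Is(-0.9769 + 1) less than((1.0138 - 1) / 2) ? No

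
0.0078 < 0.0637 True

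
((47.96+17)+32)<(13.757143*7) False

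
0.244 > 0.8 False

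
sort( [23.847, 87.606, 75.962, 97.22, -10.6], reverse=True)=[97.22, 87.606, 75.962, 23.847, -10.6]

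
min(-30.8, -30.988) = -30.988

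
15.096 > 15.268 False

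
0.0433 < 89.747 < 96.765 True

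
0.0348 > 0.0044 True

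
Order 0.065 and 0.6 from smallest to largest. 0.065, 0.6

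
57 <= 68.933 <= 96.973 True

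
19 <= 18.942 False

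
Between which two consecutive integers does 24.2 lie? 24 and 25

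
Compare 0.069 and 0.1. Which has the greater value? 0.1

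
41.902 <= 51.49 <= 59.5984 True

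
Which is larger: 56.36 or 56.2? 56.36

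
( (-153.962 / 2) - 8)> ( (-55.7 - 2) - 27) False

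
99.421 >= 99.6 False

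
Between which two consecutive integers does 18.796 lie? 18 and 19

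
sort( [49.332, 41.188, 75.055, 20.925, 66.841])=[20.925, 41.188, 49.332, 66.841, 75.055]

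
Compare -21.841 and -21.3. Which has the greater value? -21.3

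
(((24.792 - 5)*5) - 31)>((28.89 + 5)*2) True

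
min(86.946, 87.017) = 86.946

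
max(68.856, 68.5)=68.856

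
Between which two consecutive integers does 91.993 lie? 91 and 92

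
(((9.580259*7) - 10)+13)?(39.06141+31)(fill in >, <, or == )>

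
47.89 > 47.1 True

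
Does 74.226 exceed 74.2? Yes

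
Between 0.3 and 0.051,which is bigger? 0.3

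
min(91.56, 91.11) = 91.11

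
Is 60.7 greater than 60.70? No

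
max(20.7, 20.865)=20.865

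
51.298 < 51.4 True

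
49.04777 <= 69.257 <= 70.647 True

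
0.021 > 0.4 False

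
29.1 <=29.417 True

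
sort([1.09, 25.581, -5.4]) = [-5.4, 1.09, 25.581]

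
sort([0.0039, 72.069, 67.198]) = [0.0039, 67.198, 72.069]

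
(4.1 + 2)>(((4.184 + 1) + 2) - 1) False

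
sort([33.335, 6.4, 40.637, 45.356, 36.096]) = [6.4, 33.335, 36.096, 40.637, 45.356]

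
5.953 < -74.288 False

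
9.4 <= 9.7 True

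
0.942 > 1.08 False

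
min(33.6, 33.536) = 33.536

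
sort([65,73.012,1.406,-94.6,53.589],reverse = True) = [73.012,65,53.589,1.406,-94.6]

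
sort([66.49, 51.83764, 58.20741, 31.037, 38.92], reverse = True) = [66.49, 58.20741, 51.83764, 38.92, 31.037]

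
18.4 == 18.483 False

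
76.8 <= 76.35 False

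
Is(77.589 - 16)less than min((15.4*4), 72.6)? Yes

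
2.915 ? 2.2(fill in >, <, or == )>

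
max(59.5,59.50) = 59.50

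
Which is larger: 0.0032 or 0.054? 0.054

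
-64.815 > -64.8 False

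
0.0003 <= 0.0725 True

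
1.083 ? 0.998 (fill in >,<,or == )>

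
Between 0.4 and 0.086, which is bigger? 0.4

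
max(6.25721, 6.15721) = 6.25721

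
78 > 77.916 True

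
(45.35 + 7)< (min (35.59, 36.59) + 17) True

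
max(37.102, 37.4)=37.4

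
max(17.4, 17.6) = 17.6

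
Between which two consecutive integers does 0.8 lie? 0 and 1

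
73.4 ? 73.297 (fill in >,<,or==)>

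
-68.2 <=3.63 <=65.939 True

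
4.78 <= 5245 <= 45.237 False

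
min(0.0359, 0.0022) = 0.0022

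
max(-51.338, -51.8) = -51.338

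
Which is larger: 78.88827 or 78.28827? 78.88827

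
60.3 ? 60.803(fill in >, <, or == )<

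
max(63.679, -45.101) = 63.679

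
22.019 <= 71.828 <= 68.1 False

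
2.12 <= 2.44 True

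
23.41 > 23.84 False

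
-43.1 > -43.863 True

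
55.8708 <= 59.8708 True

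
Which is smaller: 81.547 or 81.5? 81.5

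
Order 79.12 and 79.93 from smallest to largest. 79.12, 79.93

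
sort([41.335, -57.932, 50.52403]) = [-57.932, 41.335, 50.52403]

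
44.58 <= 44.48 False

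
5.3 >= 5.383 False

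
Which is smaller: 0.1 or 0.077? 0.077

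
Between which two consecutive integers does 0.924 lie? 0 and 1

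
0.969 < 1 True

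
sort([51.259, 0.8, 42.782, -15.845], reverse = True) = [51.259, 42.782, 0.8, -15.845]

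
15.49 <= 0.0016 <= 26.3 False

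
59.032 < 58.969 False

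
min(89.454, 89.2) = 89.2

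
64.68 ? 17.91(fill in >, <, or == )>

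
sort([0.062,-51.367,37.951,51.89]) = [-51.367,0.062,37.951,51.89]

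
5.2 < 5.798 True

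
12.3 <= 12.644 True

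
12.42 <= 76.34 True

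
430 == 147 False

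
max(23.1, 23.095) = 23.1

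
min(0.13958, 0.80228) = 0.13958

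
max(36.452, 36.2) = 36.452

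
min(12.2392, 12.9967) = 12.2392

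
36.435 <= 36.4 False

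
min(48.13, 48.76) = 48.13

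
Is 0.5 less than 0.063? No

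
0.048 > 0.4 False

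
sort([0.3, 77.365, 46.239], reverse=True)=[77.365, 46.239, 0.3]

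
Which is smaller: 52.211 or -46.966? -46.966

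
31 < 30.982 False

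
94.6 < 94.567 False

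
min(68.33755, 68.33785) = 68.33755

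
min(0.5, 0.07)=0.07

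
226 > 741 False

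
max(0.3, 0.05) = 0.3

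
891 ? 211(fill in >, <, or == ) >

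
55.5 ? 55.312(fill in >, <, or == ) >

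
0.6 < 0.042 False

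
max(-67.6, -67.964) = -67.6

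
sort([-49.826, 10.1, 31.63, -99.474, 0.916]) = [-99.474, -49.826, 0.916, 10.1, 31.63]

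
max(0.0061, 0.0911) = 0.0911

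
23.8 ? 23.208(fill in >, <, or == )>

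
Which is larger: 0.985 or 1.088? 1.088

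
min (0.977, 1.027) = 0.977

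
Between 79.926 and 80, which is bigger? 80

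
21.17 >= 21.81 False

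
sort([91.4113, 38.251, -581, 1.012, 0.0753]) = [-581, 0.0753, 1.012, 38.251, 91.4113]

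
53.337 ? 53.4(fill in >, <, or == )<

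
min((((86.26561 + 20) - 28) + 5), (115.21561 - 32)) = 83.21561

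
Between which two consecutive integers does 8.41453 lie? 8 and 9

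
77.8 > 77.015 True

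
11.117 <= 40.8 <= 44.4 True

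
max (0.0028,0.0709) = 0.0709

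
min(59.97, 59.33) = 59.33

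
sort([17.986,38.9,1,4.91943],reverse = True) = [38.9,17.986,4.91943,1]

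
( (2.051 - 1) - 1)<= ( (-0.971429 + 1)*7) True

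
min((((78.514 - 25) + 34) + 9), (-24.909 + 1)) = -23.909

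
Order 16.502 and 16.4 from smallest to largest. 16.4, 16.502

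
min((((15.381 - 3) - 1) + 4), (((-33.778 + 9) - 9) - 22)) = -55.778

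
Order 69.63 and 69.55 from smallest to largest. 69.55, 69.63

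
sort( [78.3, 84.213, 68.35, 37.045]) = [37.045, 68.35, 78.3, 84.213]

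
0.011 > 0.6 False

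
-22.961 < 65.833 True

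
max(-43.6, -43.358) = -43.358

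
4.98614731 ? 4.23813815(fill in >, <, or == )>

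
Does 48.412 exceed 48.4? Yes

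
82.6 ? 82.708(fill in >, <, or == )<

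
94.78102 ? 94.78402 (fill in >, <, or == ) <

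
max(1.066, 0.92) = 1.066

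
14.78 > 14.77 True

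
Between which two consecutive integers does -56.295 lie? -57 and -56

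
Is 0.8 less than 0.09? No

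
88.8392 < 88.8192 False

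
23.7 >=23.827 False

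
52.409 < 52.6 True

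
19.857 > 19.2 True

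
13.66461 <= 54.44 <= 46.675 False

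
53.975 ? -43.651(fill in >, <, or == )>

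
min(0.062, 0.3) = 0.062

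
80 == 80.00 True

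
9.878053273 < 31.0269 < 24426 True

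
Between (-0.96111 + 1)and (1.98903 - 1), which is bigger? (1.98903 - 1)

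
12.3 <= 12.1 False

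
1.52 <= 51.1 True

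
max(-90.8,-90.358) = -90.358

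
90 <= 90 True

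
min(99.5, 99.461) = 99.461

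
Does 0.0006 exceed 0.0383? No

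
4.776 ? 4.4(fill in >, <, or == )>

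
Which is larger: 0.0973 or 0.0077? 0.0973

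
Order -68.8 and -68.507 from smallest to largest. -68.8,-68.507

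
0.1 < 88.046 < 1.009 False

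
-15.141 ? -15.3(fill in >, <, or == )>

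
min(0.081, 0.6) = 0.081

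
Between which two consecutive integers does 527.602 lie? 527 and 528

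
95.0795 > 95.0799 False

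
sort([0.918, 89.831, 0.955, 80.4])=[0.918, 0.955, 80.4, 89.831]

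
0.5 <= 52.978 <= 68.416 True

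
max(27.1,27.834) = 27.834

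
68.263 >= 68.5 False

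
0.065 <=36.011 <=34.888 False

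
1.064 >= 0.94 True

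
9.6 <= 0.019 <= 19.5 False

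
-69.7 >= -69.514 False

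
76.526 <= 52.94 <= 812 False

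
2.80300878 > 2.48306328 True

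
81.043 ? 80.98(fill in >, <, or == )>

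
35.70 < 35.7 False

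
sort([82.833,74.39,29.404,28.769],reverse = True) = [82.833,74.39,29.404,28.769]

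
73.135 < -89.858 False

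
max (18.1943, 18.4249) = 18.4249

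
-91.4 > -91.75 True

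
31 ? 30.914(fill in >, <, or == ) >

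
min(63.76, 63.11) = 63.11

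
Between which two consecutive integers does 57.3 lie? 57 and 58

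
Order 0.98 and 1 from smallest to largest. 0.98, 1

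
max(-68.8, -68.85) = -68.8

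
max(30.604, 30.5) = 30.604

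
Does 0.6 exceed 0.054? Yes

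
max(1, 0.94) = 1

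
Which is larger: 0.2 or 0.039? 0.2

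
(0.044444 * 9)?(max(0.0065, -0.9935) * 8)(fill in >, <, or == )>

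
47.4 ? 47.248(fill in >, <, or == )>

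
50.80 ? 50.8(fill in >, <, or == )==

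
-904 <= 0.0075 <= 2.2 True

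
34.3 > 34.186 True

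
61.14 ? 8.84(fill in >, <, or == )>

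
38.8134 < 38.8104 False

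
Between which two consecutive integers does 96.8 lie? 96 and 97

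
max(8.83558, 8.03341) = 8.83558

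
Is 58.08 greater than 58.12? No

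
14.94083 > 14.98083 False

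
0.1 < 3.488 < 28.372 True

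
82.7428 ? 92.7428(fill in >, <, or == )<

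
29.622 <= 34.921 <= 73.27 True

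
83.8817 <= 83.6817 False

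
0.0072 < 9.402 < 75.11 True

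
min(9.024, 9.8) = 9.024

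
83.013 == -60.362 False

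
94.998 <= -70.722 False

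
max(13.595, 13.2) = 13.595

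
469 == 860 False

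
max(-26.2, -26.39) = -26.2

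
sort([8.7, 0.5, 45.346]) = [0.5, 8.7, 45.346]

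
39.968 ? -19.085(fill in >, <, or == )>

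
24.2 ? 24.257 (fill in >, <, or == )<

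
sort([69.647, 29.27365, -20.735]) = [-20.735, 29.27365, 69.647]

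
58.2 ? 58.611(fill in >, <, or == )<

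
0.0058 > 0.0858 False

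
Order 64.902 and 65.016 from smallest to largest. 64.902, 65.016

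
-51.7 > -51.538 False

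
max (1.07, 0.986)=1.07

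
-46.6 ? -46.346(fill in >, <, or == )<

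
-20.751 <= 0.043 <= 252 True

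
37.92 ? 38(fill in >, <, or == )<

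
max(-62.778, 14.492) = 14.492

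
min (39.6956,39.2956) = 39.2956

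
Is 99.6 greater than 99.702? No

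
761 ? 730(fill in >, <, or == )>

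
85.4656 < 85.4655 False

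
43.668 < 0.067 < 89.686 False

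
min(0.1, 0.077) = 0.077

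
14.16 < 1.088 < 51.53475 False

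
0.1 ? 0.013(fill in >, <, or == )>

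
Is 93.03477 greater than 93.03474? Yes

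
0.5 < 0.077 False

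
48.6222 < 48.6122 False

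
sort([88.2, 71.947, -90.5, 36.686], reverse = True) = [88.2, 71.947, 36.686, -90.5]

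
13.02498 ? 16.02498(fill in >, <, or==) <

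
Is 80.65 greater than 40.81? Yes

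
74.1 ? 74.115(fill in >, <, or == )<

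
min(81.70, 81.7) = 81.70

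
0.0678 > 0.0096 True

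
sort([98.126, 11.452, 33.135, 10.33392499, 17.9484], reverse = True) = [98.126, 33.135, 17.9484, 11.452, 10.33392499]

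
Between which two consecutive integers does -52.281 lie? -53 and -52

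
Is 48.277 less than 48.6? Yes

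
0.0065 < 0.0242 True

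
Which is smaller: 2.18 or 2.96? 2.18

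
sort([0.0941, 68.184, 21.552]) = [0.0941, 21.552, 68.184]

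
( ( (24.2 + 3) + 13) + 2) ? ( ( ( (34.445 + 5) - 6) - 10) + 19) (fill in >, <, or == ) <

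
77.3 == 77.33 False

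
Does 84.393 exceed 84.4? No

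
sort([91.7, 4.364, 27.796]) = [4.364, 27.796, 91.7]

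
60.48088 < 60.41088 False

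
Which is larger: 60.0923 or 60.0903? 60.0923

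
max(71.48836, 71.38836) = 71.48836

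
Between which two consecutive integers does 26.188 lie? 26 and 27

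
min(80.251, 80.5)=80.251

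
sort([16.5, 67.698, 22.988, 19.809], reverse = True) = [67.698, 22.988, 19.809, 16.5]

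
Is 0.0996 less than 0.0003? No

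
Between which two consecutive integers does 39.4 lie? 39 and 40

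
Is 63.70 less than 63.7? No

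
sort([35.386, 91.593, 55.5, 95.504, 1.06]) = [1.06, 35.386, 55.5, 91.593, 95.504]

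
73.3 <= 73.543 True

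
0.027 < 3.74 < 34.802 True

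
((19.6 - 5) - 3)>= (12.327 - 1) True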